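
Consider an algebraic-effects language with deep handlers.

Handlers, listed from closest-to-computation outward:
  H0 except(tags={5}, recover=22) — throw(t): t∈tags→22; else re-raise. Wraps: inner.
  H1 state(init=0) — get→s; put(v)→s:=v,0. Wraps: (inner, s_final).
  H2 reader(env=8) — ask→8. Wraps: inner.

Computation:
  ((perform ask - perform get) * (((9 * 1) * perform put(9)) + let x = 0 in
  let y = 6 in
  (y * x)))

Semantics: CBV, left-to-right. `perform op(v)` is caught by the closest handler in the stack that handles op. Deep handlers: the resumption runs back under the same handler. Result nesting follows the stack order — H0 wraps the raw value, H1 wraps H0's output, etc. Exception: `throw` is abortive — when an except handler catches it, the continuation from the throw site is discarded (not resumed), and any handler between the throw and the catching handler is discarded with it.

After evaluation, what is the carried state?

Answer: 9

Working:
ask @ H2 ⇒ 8
get @ H1 ⇒ 0
put(9) @ H1 ⇒ s:=9
H0 returns 0
H1 returns (0, 9)
H2 returns (0, 9)
= (0, 9)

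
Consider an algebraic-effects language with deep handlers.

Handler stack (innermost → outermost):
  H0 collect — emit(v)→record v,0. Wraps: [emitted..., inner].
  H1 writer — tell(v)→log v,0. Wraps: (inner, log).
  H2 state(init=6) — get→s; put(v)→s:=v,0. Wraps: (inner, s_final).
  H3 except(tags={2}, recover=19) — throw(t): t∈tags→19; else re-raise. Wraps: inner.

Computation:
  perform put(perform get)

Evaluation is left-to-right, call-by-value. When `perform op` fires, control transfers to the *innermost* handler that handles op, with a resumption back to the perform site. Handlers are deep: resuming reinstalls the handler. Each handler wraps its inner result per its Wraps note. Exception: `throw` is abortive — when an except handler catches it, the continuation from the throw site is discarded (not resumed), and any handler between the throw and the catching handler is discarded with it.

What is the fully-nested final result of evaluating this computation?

Working:
get @ H2 ⇒ 6
put(6) @ H2 ⇒ s:=6
H0 returns [0]
H1 returns ([0], ())
H2 returns (([0], ()), 6)
H3 returns (([0], ()), 6)
= (([0], ()), 6)

Answer: (([0], ()), 6)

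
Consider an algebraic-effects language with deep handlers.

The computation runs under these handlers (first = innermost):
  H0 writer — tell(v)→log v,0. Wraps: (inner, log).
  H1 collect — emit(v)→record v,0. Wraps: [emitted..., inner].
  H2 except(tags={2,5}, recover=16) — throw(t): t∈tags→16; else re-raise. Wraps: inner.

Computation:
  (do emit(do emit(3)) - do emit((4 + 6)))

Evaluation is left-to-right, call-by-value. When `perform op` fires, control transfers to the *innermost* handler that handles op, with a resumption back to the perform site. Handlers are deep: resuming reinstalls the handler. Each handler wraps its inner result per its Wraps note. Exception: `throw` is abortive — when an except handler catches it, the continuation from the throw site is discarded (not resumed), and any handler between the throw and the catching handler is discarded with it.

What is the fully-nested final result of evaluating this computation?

Evaluation trace:
emit(3) @ H1 ⇒ out+=3
emit(0) @ H1 ⇒ out+=0
emit(10) @ H1 ⇒ out+=10
H0 returns (0, ())
H1 returns [3, 0, 10, (0, ())]
H2 returns [3, 0, 10, (0, ())]
= [3, 0, 10, (0, ())]

Answer: [3, 0, 10, (0, ())]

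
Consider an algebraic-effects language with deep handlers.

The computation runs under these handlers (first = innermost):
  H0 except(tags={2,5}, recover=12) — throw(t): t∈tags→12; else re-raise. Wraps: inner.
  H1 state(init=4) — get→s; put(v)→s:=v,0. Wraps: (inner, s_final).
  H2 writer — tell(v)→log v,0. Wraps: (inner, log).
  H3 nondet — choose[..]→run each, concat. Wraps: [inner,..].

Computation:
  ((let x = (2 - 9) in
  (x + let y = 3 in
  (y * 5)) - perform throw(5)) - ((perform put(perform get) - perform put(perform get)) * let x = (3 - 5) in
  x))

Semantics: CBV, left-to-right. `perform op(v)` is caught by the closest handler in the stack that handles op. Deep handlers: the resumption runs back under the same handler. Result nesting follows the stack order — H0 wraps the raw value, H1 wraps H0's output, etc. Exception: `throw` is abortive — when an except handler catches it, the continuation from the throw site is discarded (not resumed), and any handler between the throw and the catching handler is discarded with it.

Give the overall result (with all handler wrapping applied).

Answer: [((12, 4), ())]

Step-by-step:
throw(5) @ H0 caught ⇒ 12
H1 returns (12, 4)
H2 returns ((12, 4), ())
H3 returns [((12, 4), ())]
= [((12, 4), ())]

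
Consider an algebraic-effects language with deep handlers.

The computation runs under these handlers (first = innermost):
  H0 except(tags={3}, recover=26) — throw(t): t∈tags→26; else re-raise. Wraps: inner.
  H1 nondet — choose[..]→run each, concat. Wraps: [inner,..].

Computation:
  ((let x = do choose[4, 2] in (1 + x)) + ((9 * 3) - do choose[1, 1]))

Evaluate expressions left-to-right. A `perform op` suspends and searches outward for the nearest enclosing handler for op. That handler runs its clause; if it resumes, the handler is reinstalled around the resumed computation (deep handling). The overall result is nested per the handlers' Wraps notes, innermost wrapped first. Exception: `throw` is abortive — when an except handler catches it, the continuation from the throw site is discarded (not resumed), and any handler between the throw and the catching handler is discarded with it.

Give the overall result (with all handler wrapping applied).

Step-by-step:
choose[4, 2] @ H1
  branch[0] choose=4:
    choose[1, 1] @ H1
      branch[0] choose=1:
        H0 returns 31
        H1 returns [31]
      branch[1] choose=1:
        H0 returns 31
        H1 returns [31]
  branch[1] choose=2:
    choose[1, 1] @ H1
      branch[0] choose=1:
        H0 returns 29
        H1 returns [29]
      branch[1] choose=1:
        H0 returns 29
        H1 returns [29]
= [31, 31, 29, 29]

Answer: [31, 31, 29, 29]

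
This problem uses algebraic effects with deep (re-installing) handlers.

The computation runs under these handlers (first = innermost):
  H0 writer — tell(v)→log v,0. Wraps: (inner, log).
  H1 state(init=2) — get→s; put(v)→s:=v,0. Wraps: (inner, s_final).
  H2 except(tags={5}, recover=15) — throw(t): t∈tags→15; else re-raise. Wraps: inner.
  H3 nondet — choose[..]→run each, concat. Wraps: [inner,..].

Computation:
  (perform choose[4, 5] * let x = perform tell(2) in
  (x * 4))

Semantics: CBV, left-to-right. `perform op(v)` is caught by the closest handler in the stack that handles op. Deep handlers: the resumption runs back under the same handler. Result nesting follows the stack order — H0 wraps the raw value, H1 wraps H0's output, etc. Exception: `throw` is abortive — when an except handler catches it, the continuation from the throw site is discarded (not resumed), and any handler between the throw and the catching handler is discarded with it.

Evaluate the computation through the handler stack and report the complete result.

Answer: [((0, (2)), 2), ((0, (2)), 2)]

Evaluation trace:
choose[4, 5] @ H3
  branch[0] choose=4:
    tell(2) @ H0 ⇒ log+=2
    H0 returns (0, (2))
    H1 returns ((0, (2)), 2)
    H2 returns ((0, (2)), 2)
    H3 returns [((0, (2)), 2)]
  branch[1] choose=5:
    tell(2) @ H0 ⇒ log+=2
    H0 returns (0, (2))
    H1 returns ((0, (2)), 2)
    H2 returns ((0, (2)), 2)
    H3 returns [((0, (2)), 2)]
= [((0, (2)), 2), ((0, (2)), 2)]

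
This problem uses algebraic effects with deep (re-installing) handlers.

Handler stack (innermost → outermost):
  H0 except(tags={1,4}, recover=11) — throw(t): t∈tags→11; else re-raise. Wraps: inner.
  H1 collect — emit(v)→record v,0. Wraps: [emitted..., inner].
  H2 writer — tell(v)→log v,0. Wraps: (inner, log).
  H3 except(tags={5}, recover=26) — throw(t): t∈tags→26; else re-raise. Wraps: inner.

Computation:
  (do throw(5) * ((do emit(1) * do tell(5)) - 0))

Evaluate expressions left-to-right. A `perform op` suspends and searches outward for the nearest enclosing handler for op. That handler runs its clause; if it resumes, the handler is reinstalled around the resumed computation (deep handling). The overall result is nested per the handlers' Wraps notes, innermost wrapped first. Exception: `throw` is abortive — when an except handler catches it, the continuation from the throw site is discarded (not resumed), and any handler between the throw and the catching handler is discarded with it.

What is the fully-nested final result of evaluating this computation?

Answer: 26

Evaluation trace:
throw(5) @ H0 re-raised
throw(5) @ H3 caught ⇒ 26
= 26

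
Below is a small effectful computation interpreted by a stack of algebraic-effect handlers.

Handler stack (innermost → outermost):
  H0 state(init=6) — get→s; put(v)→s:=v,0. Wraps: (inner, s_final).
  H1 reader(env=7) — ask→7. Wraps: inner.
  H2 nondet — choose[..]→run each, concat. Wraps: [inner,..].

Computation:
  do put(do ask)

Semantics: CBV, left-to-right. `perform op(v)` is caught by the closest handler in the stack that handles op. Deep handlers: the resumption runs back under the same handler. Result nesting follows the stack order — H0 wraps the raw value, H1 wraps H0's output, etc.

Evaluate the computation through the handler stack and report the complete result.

Working:
ask @ H1 ⇒ 7
put(7) @ H0 ⇒ s:=7
H0 returns (0, 7)
H1 returns (0, 7)
H2 returns [(0, 7)]
= [(0, 7)]

Answer: [(0, 7)]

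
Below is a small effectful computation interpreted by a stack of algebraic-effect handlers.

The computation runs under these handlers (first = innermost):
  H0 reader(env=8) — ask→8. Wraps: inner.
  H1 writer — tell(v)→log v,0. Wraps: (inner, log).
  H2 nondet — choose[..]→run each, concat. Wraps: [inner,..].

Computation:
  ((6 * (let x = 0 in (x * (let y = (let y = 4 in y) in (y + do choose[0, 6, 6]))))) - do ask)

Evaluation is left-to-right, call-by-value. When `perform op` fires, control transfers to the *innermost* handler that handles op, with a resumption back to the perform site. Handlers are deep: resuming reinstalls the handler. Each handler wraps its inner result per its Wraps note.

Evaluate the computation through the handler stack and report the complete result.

Answer: [(-8, ()), (-8, ()), (-8, ())]

Step-by-step:
choose[0, 6, 6] @ H2
  branch[0] choose=0:
    ask @ H0 ⇒ 8
    H0 returns -8
    H1 returns (-8, ())
    H2 returns [(-8, ())]
  branch[1] choose=6:
    ask @ H0 ⇒ 8
    H0 returns -8
    H1 returns (-8, ())
    H2 returns [(-8, ())]
  branch[2] choose=6:
    ask @ H0 ⇒ 8
    H0 returns -8
    H1 returns (-8, ())
    H2 returns [(-8, ())]
= [(-8, ()), (-8, ()), (-8, ())]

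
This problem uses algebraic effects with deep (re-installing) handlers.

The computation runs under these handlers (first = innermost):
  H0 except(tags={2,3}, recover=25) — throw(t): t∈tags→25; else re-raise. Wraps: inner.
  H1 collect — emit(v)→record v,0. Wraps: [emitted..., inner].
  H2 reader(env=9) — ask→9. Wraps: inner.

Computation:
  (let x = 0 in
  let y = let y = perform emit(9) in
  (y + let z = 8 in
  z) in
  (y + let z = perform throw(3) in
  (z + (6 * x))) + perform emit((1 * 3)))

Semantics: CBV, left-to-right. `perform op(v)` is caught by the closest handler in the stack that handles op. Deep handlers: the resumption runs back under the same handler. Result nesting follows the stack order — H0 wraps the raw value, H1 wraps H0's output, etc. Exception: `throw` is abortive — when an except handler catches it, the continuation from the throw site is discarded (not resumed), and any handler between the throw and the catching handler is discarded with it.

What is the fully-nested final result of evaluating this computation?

Step-by-step:
emit(9) @ H1 ⇒ out+=9
throw(3) @ H0 caught ⇒ 25
H1 returns [9, 25]
H2 returns [9, 25]
= [9, 25]

Answer: [9, 25]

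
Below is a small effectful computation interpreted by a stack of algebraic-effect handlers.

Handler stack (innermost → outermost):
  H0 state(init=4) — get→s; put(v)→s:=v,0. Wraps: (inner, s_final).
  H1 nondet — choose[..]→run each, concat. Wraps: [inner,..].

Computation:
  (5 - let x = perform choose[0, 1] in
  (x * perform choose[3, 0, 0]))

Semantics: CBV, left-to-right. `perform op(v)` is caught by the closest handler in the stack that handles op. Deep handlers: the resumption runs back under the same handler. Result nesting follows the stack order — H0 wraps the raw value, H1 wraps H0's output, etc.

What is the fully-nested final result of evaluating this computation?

Working:
choose[0, 1] @ H1
  branch[0] choose=0:
    choose[3, 0, 0] @ H1
      branch[0] choose=3:
        H0 returns (5, 4)
        H1 returns [(5, 4)]
      branch[1] choose=0:
        H0 returns (5, 4)
        H1 returns [(5, 4)]
      branch[2] choose=0:
        H0 returns (5, 4)
        H1 returns [(5, 4)]
  branch[1] choose=1:
    choose[3, 0, 0] @ H1
      branch[0] choose=3:
        H0 returns (2, 4)
        H1 returns [(2, 4)]
      branch[1] choose=0:
        H0 returns (5, 4)
        H1 returns [(5, 4)]
      branch[2] choose=0:
        H0 returns (5, 4)
        H1 returns [(5, 4)]
= [(5, 4), (5, 4), (5, 4), (2, 4), (5, 4), (5, 4)]

Answer: [(5, 4), (5, 4), (5, 4), (2, 4), (5, 4), (5, 4)]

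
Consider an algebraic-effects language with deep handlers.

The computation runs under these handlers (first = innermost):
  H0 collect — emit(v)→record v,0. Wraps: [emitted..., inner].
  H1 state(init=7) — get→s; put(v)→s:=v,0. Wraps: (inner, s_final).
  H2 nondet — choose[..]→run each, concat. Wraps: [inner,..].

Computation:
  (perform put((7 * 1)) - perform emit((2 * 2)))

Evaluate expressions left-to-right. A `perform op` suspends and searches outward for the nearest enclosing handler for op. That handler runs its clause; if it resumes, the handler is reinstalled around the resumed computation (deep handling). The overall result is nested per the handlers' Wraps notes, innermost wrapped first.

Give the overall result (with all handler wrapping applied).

Working:
put(7) @ H1 ⇒ s:=7
emit(4) @ H0 ⇒ out+=4
H0 returns [4, 0]
H1 returns ([4, 0], 7)
H2 returns [([4, 0], 7)]
= [([4, 0], 7)]

Answer: [([4, 0], 7)]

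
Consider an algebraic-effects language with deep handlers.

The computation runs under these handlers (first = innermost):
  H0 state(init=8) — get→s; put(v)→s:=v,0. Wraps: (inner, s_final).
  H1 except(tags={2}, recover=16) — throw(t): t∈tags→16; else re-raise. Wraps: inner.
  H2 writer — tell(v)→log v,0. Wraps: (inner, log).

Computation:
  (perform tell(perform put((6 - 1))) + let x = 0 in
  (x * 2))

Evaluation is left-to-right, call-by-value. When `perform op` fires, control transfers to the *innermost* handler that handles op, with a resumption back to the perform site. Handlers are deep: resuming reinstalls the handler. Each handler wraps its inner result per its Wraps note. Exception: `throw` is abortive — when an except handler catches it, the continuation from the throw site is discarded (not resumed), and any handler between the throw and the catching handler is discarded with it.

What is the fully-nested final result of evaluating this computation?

Step-by-step:
put(5) @ H0 ⇒ s:=5
tell(0) @ H2 ⇒ log+=0
H0 returns (0, 5)
H1 returns (0, 5)
H2 returns ((0, 5), (0))
= ((0, 5), (0))

Answer: ((0, 5), (0))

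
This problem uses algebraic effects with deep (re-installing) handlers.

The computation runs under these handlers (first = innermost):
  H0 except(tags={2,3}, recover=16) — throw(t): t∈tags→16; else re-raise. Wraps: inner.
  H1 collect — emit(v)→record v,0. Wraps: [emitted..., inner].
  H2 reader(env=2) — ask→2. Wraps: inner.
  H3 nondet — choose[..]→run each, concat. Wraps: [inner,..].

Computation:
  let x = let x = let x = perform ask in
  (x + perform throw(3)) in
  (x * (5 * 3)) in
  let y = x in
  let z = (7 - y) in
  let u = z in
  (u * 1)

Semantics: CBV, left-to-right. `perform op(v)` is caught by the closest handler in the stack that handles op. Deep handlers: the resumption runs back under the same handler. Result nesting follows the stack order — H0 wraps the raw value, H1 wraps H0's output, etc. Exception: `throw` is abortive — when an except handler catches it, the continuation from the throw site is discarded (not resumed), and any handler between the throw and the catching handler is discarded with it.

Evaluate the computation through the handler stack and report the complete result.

Answer: [[16]]

Evaluation trace:
ask @ H2 ⇒ 2
throw(3) @ H0 caught ⇒ 16
H1 returns [16]
H2 returns [16]
H3 returns [[16]]
= [[16]]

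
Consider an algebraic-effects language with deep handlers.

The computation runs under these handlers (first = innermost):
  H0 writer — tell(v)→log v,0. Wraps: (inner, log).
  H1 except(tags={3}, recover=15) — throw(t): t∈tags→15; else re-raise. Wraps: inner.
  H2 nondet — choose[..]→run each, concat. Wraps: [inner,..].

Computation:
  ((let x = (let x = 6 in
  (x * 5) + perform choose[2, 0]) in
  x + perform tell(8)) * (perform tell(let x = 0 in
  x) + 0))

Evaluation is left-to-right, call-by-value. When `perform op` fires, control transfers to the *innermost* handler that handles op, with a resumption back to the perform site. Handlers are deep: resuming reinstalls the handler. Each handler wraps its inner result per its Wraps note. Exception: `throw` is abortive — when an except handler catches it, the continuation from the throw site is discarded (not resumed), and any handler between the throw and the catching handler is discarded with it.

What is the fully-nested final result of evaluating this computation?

Answer: [(0, (8, 0)), (0, (8, 0))]

Working:
choose[2, 0] @ H2
  branch[0] choose=2:
    tell(8) @ H0 ⇒ log+=8
    tell(0) @ H0 ⇒ log+=0
    H0 returns (0, (8, 0))
    H1 returns (0, (8, 0))
    H2 returns [(0, (8, 0))]
  branch[1] choose=0:
    tell(8) @ H0 ⇒ log+=8
    tell(0) @ H0 ⇒ log+=0
    H0 returns (0, (8, 0))
    H1 returns (0, (8, 0))
    H2 returns [(0, (8, 0))]
= [(0, (8, 0)), (0, (8, 0))]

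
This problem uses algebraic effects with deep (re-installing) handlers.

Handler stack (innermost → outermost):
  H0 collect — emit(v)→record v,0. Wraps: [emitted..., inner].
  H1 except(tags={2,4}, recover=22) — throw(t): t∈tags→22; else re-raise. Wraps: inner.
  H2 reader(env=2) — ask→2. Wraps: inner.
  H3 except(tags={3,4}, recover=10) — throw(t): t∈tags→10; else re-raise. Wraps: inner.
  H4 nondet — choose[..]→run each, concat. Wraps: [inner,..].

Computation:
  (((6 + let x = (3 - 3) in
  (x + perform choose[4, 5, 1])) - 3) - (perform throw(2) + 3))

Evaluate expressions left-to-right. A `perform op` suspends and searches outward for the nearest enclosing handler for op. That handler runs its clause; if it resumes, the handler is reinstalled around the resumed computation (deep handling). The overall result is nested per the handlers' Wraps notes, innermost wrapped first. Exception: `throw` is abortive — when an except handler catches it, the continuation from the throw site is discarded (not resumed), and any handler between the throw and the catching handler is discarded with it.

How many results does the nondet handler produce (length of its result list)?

Working:
choose[4, 5, 1] @ H4
  branch[0] choose=4:
    throw(2) @ H1 caught ⇒ 22
    H2 returns 22
    H3 returns 22
    H4 returns [22]
  branch[1] choose=5:
    throw(2) @ H1 caught ⇒ 22
    H2 returns 22
    H3 returns 22
    H4 returns [22]
  branch[2] choose=1:
    throw(2) @ H1 caught ⇒ 22
    H2 returns 22
    H3 returns 22
    H4 returns [22]
= [22, 22, 22]

Answer: 3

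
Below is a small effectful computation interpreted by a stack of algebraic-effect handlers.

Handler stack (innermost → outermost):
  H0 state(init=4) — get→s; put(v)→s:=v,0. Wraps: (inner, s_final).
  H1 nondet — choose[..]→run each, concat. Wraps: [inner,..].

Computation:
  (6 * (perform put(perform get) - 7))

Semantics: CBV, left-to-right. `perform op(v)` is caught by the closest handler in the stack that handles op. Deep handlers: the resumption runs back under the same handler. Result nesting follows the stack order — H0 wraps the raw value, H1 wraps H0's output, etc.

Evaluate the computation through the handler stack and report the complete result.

Step-by-step:
get @ H0 ⇒ 4
put(4) @ H0 ⇒ s:=4
H0 returns (-42, 4)
H1 returns [(-42, 4)]
= [(-42, 4)]

Answer: [(-42, 4)]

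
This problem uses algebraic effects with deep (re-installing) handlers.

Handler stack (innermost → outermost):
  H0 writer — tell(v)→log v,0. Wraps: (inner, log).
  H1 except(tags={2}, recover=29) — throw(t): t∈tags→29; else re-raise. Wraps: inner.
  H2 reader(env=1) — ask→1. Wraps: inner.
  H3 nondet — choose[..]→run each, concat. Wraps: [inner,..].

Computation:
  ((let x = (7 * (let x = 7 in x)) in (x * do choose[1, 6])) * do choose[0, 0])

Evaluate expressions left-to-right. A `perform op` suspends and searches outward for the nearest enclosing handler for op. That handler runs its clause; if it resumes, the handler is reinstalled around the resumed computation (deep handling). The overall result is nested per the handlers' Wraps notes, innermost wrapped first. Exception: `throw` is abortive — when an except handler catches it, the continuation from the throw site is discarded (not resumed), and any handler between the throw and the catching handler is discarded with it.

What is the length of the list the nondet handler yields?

Answer: 4

Evaluation trace:
choose[1, 6] @ H3
  branch[0] choose=1:
    choose[0, 0] @ H3
      branch[0] choose=0:
        H0 returns (0, ())
        H1 returns (0, ())
        H2 returns (0, ())
        H3 returns [(0, ())]
      branch[1] choose=0:
        H0 returns (0, ())
        H1 returns (0, ())
        H2 returns (0, ())
        H3 returns [(0, ())]
  branch[1] choose=6:
    choose[0, 0] @ H3
      branch[0] choose=0:
        H0 returns (0, ())
        H1 returns (0, ())
        H2 returns (0, ())
        H3 returns [(0, ())]
      branch[1] choose=0:
        H0 returns (0, ())
        H1 returns (0, ())
        H2 returns (0, ())
        H3 returns [(0, ())]
= [(0, ()), (0, ()), (0, ()), (0, ())]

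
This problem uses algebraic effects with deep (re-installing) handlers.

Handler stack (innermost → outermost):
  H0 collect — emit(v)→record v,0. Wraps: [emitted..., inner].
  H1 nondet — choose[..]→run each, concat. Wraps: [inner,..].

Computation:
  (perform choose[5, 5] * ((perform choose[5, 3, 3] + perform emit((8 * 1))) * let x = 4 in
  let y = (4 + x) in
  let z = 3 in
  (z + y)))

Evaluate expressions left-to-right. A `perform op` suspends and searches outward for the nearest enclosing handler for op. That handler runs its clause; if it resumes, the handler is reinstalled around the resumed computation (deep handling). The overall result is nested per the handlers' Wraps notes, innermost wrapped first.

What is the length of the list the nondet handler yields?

Answer: 6

Evaluation trace:
choose[5, 5] @ H1
  branch[0] choose=5:
    choose[5, 3, 3] @ H1
      branch[0] choose=5:
        emit(8) @ H0 ⇒ out+=8
        H0 returns [8, 275]
        H1 returns [[8, 275]]
      branch[1] choose=3:
        emit(8) @ H0 ⇒ out+=8
        H0 returns [8, 165]
        H1 returns [[8, 165]]
      branch[2] choose=3:
        emit(8) @ H0 ⇒ out+=8
        H0 returns [8, 165]
        H1 returns [[8, 165]]
  branch[1] choose=5:
    choose[5, 3, 3] @ H1
      branch[0] choose=5:
        emit(8) @ H0 ⇒ out+=8
        H0 returns [8, 275]
        H1 returns [[8, 275]]
      branch[1] choose=3:
        emit(8) @ H0 ⇒ out+=8
        H0 returns [8, 165]
        H1 returns [[8, 165]]
      branch[2] choose=3:
        emit(8) @ H0 ⇒ out+=8
        H0 returns [8, 165]
        H1 returns [[8, 165]]
= [[8, 275], [8, 165], [8, 165], [8, 275], [8, 165], [8, 165]]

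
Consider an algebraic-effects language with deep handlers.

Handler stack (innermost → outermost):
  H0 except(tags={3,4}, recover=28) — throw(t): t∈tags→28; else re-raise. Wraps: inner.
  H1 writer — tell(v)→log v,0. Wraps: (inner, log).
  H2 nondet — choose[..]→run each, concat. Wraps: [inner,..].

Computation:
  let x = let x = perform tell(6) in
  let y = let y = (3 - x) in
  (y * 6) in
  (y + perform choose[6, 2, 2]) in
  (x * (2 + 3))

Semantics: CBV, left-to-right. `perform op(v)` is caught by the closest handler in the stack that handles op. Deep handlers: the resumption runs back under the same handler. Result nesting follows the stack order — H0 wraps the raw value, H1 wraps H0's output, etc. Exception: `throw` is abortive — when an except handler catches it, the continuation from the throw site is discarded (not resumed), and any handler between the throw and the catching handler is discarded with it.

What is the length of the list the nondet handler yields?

Working:
tell(6) @ H1 ⇒ log+=6
choose[6, 2, 2] @ H2
  branch[0] choose=6:
    H0 returns 120
    H1 returns (120, (6))
    H2 returns [(120, (6))]
  branch[1] choose=2:
    H0 returns 100
    H1 returns (100, (6))
    H2 returns [(100, (6))]
  branch[2] choose=2:
    H0 returns 100
    H1 returns (100, (6))
    H2 returns [(100, (6))]
= [(120, (6)), (100, (6)), (100, (6))]

Answer: 3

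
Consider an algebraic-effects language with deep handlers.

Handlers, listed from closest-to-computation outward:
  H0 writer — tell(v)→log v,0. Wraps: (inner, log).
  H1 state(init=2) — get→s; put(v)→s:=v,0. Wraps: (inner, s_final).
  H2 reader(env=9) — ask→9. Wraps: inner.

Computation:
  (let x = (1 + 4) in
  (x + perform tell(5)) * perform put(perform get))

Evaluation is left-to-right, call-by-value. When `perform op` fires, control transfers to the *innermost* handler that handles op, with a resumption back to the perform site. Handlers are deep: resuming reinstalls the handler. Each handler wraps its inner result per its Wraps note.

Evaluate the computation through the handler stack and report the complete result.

Working:
tell(5) @ H0 ⇒ log+=5
get @ H1 ⇒ 2
put(2) @ H1 ⇒ s:=2
H0 returns (0, (5))
H1 returns ((0, (5)), 2)
H2 returns ((0, (5)), 2)
= ((0, (5)), 2)

Answer: ((0, (5)), 2)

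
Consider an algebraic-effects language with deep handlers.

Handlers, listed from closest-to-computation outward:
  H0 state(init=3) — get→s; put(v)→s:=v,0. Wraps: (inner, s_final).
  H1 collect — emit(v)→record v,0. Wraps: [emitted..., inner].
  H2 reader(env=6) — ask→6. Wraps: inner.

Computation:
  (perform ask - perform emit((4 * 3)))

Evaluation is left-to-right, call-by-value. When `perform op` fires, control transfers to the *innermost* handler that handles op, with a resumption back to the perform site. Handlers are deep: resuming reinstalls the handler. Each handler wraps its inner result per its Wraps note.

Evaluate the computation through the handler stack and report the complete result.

Answer: [12, (6, 3)]

Step-by-step:
ask @ H2 ⇒ 6
emit(12) @ H1 ⇒ out+=12
H0 returns (6, 3)
H1 returns [12, (6, 3)]
H2 returns [12, (6, 3)]
= [12, (6, 3)]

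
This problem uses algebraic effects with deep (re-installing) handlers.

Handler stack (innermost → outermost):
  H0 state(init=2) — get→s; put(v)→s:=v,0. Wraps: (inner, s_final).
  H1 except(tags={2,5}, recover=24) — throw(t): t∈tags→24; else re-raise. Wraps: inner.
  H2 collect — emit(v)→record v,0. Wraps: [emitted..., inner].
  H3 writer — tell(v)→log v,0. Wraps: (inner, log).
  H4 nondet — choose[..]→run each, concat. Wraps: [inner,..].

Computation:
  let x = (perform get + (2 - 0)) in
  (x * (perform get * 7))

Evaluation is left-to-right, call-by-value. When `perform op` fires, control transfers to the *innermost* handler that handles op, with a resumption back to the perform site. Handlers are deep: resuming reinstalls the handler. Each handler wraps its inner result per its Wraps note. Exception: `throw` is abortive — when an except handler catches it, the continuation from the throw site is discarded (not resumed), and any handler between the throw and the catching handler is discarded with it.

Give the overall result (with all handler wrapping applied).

Working:
get @ H0 ⇒ 2
get @ H0 ⇒ 2
H0 returns (56, 2)
H1 returns (56, 2)
H2 returns [(56, 2)]
H3 returns ([(56, 2)], ())
H4 returns [([(56, 2)], ())]
= [([(56, 2)], ())]

Answer: [([(56, 2)], ())]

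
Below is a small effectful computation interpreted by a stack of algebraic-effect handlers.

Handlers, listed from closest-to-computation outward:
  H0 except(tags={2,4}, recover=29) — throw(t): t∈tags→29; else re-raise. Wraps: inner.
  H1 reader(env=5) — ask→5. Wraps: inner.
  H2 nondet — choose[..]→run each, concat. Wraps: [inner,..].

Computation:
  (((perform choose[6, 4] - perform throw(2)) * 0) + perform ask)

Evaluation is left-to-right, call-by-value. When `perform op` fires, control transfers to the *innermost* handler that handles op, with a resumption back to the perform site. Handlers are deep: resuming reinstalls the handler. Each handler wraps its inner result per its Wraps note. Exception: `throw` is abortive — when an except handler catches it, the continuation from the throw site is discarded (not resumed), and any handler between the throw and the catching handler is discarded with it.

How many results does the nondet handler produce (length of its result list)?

Answer: 2

Step-by-step:
choose[6, 4] @ H2
  branch[0] choose=6:
    throw(2) @ H0 caught ⇒ 29
    H1 returns 29
    H2 returns [29]
  branch[1] choose=4:
    throw(2) @ H0 caught ⇒ 29
    H1 returns 29
    H2 returns [29]
= [29, 29]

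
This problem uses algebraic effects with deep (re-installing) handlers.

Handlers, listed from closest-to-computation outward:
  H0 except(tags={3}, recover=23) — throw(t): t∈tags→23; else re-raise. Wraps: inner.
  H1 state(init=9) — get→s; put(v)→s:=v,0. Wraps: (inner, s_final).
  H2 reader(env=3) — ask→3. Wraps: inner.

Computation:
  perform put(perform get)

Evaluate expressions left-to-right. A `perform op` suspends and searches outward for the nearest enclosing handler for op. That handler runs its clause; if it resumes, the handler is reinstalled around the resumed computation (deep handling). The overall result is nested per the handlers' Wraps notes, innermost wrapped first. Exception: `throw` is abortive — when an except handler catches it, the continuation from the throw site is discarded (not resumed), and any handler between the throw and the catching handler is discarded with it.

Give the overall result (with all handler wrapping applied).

Evaluation trace:
get @ H1 ⇒ 9
put(9) @ H1 ⇒ s:=9
H0 returns 0
H1 returns (0, 9)
H2 returns (0, 9)
= (0, 9)

Answer: (0, 9)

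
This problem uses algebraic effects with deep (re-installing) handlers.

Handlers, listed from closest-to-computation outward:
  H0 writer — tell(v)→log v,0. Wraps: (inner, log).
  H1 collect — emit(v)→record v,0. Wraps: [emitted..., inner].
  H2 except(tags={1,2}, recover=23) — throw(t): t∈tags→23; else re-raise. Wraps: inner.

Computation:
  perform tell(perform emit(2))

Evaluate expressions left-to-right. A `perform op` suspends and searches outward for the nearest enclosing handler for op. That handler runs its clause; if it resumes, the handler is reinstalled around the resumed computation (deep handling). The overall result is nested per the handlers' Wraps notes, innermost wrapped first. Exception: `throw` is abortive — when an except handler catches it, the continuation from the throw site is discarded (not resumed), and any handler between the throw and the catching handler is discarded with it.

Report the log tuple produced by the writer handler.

Working:
emit(2) @ H1 ⇒ out+=2
tell(0) @ H0 ⇒ log+=0
H0 returns (0, (0))
H1 returns [2, (0, (0))]
H2 returns [2, (0, (0))]
= [2, (0, (0))]

Answer: (0)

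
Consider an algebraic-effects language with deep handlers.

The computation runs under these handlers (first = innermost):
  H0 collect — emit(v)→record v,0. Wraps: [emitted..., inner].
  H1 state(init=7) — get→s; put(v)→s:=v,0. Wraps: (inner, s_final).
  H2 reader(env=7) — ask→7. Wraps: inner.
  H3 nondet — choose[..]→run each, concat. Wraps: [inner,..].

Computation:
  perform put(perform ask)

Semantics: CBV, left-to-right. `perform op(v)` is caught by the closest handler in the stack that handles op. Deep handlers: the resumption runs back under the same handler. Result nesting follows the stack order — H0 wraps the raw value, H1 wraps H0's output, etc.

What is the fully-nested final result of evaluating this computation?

Answer: [([0], 7)]

Working:
ask @ H2 ⇒ 7
put(7) @ H1 ⇒ s:=7
H0 returns [0]
H1 returns ([0], 7)
H2 returns ([0], 7)
H3 returns [([0], 7)]
= [([0], 7)]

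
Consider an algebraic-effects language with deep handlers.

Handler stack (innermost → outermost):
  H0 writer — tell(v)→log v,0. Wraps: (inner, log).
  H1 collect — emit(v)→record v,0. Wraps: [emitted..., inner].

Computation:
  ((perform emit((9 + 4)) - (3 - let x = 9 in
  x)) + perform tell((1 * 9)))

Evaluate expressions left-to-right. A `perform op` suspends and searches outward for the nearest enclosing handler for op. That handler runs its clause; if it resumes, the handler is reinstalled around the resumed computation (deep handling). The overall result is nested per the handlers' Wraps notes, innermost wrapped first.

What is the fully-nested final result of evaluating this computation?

Working:
emit(13) @ H1 ⇒ out+=13
tell(9) @ H0 ⇒ log+=9
H0 returns (6, (9))
H1 returns [13, (6, (9))]
= [13, (6, (9))]

Answer: [13, (6, (9))]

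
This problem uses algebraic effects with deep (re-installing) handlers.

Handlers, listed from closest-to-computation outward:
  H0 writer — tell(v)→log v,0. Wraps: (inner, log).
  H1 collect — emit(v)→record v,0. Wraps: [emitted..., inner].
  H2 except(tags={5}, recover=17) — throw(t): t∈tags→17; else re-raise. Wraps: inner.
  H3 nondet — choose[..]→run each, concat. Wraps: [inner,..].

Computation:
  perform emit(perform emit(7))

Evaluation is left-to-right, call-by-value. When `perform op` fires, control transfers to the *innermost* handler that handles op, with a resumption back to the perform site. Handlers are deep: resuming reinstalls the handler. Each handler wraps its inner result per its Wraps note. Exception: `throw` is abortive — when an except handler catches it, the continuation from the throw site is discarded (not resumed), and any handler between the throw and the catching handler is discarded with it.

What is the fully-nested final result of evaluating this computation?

Answer: [[7, 0, (0, ())]]

Step-by-step:
emit(7) @ H1 ⇒ out+=7
emit(0) @ H1 ⇒ out+=0
H0 returns (0, ())
H1 returns [7, 0, (0, ())]
H2 returns [7, 0, (0, ())]
H3 returns [[7, 0, (0, ())]]
= [[7, 0, (0, ())]]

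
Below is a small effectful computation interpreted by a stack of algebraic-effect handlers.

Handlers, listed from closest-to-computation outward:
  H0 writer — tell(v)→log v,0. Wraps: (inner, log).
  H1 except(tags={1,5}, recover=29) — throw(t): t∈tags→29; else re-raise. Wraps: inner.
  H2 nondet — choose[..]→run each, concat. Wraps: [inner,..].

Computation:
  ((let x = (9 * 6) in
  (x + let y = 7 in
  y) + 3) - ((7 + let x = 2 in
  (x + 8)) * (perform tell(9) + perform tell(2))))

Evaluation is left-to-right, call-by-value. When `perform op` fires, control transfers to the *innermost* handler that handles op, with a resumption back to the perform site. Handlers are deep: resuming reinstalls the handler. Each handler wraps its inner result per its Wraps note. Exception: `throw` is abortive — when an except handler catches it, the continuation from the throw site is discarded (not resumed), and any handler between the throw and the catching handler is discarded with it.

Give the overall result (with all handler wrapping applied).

Answer: [(64, (9, 2))]

Step-by-step:
tell(9) @ H0 ⇒ log+=9
tell(2) @ H0 ⇒ log+=2
H0 returns (64, (9, 2))
H1 returns (64, (9, 2))
H2 returns [(64, (9, 2))]
= [(64, (9, 2))]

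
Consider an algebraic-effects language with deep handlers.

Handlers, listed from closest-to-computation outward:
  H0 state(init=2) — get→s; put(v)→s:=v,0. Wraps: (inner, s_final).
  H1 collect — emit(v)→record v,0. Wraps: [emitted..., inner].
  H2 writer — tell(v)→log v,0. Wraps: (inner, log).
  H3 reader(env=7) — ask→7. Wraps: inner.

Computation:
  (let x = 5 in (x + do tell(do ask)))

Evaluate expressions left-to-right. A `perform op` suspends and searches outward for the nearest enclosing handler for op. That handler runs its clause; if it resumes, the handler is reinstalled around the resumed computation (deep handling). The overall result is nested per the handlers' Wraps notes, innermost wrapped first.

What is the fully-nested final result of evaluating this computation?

Working:
ask @ H3 ⇒ 7
tell(7) @ H2 ⇒ log+=7
H0 returns (5, 2)
H1 returns [(5, 2)]
H2 returns ([(5, 2)], (7))
H3 returns ([(5, 2)], (7))
= ([(5, 2)], (7))

Answer: ([(5, 2)], (7))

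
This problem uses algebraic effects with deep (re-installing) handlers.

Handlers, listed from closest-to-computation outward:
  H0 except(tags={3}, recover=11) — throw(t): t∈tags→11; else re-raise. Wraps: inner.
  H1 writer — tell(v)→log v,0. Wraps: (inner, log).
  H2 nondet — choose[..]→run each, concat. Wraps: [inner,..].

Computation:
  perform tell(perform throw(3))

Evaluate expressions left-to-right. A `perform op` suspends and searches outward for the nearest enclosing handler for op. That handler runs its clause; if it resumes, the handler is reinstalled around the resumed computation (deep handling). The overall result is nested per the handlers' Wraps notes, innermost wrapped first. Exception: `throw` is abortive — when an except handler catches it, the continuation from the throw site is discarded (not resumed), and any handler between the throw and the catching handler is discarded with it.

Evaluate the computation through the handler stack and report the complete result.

Evaluation trace:
throw(3) @ H0 caught ⇒ 11
H1 returns (11, ())
H2 returns [(11, ())]
= [(11, ())]

Answer: [(11, ())]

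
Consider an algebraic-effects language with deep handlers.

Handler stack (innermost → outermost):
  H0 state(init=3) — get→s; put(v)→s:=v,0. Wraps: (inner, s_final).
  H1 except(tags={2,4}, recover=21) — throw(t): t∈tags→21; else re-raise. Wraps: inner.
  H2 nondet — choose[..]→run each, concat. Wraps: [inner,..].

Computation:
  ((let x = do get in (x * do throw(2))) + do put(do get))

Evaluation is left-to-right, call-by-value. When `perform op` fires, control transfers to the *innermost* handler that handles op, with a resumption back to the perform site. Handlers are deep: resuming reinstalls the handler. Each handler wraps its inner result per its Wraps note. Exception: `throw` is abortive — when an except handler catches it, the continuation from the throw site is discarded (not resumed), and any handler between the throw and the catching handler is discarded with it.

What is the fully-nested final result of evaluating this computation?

Answer: [21]

Step-by-step:
get @ H0 ⇒ 3
throw(2) @ H1 caught ⇒ 21
H2 returns [21]
= [21]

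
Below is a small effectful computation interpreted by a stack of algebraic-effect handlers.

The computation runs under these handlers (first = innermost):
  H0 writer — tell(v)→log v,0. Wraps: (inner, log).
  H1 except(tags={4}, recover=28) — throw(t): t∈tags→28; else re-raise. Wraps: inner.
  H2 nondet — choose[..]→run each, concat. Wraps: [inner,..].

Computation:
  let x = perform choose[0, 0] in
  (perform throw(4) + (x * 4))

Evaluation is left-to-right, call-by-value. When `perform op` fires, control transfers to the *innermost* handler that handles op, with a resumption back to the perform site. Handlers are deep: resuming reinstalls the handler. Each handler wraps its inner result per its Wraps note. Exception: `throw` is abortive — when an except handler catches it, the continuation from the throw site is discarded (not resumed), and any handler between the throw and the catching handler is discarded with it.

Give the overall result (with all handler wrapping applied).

Answer: [28, 28]

Evaluation trace:
choose[0, 0] @ H2
  branch[0] choose=0:
    throw(4) @ H1 caught ⇒ 28
    H2 returns [28]
  branch[1] choose=0:
    throw(4) @ H1 caught ⇒ 28
    H2 returns [28]
= [28, 28]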